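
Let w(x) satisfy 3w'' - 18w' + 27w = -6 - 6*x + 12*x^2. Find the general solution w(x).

Divide through by 3: w'' - 6w' + 9w = -2 - 2*x + 4*x^2.
Characteristic equation r² - 6r + 9 = 0 has discriminant (-6)² - 4·(9) = 0, so r = 3 is a repeated root.
Hence w_h = (C1 + C2*x)*exp(3*x).
For the particular solution try w_p = A0 + A1*x + A2*x^2. Substituting and matching coefficients of each power of x gives A0 = -2/27, A1 = 10/27, A2 = 4/9, so w_p = -2/27 + 4*x^2/9 + 10*x/27.

w = -2/27 + 4*x**2/9 + 10*x/27 + C1*exp(3*x) + C2*x*exp(3*x)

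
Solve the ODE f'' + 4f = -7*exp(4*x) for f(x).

Characteristic equation r² + 4 = 0 has discriminant (0)² - 4·(4) = -16 < 0, so r = ± 2i.
Hence f_h = C1*cos(2*x) + C2*sin(2*x).
Try f_p = A*exp(4*x). Substituting into the equation and dividing by exp(4*x) gives A = -7/20, so f_p = -7*exp(4*x)/20.

f = -7*exp(4*x)/20 + C1*cos(2*x) + C2*sin(2*x)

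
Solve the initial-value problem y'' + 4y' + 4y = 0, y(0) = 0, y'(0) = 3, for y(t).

y = 3*t*exp(-2*t)

Characteristic equation r² + 4r + 4 = 0 has discriminant (4)² - 4·(4) = 0, so r = -2 is a repeated root.
Hence y_h = (C1 + C2*t)*exp(-2*t).
Apply the initial conditions: y(0) = C1 = 0 and y'(0) = C2 - 2*C1 = 3. Solving gives C1 = 0, C2 = 3.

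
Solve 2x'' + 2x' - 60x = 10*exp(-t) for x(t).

Divide through by 2: x'' + x' - 30x = 5*exp(-t).
Characteristic equation r² + r - 30 = 0 factors as (r - 5)(r + 6) = 0, so r = 5, -6.
Hence x_h = C1*exp(5*t) + C2*exp(-6*t).
Try x_p = A*exp(-t). Substituting into the equation and dividing by exp(-t) gives A = -1/6, so x_p = -exp(-t)/6.

x = -exp(-t)/6 + C1*exp(5*t) + C2*exp(-6*t)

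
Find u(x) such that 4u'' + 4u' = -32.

Divide through by 4: u'' + u' = -8.
Characteristic equation r² + r = 0 factors as (r + 1)r = 0, so r = -1, 0.
Hence u_h = C1*exp(-x) + C2.
Since 1 solves the homogeneous equation (r = 0 is a root of multiplicity 1), multiply the trial by x. Try u_p = A*x. Substituting into the equation and dividing by 1 gives A = -8, so u_p = -8*x.

u = C2 - 8*x + C1*exp(-x)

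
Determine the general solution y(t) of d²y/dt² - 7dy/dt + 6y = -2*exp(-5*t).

y = -exp(-5*t)/33 + C1*exp(t) + C2*exp(6*t)

Characteristic equation r² - 7r + 6 = 0 factors as (r - 1)(r - 6) = 0, so r = 1, 6.
Hence y_h = C1*exp(t) + C2*exp(6*t).
Try y_p = A*exp(-5*t). Substituting into the equation and dividing by exp(-5*t) gives A = -1/33, so y_p = -exp(-5*t)/33.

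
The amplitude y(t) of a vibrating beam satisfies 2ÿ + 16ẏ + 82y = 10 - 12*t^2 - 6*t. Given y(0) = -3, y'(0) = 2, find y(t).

y = 9113/68921 - 27*t/1681 - 6*t**2/41 - 215876*cos(5*t)*exp(-4*t)/68921 - 144911*exp(-4*t)*sin(5*t)/68921

Divide through by 2: y'' + 8y' + 41y = 5 - 6*t^2 - 3*t.
Characteristic equation r² + 8r + 41 = 0 has discriminant (8)² - 4·(41) = -100 < 0, so r = -4 ± 5i.
Hence y_h = C1*cos(5*t)*exp(-4*t) + C2*exp(-4*t)*sin(5*t).
For the particular solution try y_p = A0 + A1*t + A2*t^2. Substituting and matching coefficients of each power of t gives A0 = 9113/68921, A1 = -27/1681, A2 = -6/41, so y_p = 9113/68921 - 27*t/1681 - 6*t^2/41.
General solution: y = 9113/68921 - 27*t/1681 - 6*t^2/41 + C1*cos(5*t)*exp(-4*t) + C2*exp(-4*t)*sin(5*t).
Apply the initial conditions: y(0) = 9113/68921 + C1 = -3 and y'(0) = -27/1681 - 4*C1 + 5*C2 = 2. Solving gives C1 = -215876/68921, C2 = -144911/68921.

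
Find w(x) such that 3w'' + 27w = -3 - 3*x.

Divide through by 3: w'' + 9w = -1 - x.
Characteristic equation r² + 9 = 0 has discriminant (0)² - 4·(9) = -36 < 0, so r = ± 3i.
Hence w_h = C1*cos(3*x) + C2*sin(3*x).
For the particular solution try w_p = A0 + A1*x. Substituting and matching coefficients of each power of x gives A0 = -1/9, A1 = -1/9, so w_p = -1/9 - x/9.

w = -1/9 - x/9 + C1*cos(3*x) + C2*sin(3*x)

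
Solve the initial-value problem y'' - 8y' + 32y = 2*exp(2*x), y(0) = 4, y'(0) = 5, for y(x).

y = exp(2*x)/10 - 27*exp(4*x)*sin(4*x)/10 + 39*cos(4*x)*exp(4*x)/10

Characteristic equation r² - 8r + 32 = 0 has discriminant (-8)² - 4·(32) = -64 < 0, so r = 4 ± 4i.
Hence y_h = C1*cos(4*x)*exp(4*x) + C2*exp(4*x)*sin(4*x).
Try y_p = A*exp(2*x). Substituting into the equation and dividing by exp(2*x) gives A = 1/10, so y_p = exp(2*x)/10.
General solution: y = exp(2*x)/10 + C1*cos(4*x)*exp(4*x) + C2*exp(4*x)*sin(4*x).
Apply the initial conditions: y(0) = 1/10 + C1 = 4 and y'(0) = 1/5 + 4*C1 + 4*C2 = 5. Solving gives C1 = 39/10, C2 = -27/10.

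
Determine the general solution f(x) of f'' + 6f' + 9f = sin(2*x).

Characteristic equation r² + 6r + 9 = 0 has discriminant (6)² - 4·(9) = 0, so r = -3 is a repeated root.
Hence f_h = (C1 + C2*x)*exp(-3*x).
Try f_p = A*cos(2*x) + B*sin(2*x). Substituting and equating the coefficients of cos(2x) and sin(2x) gives A = -12/169, B = 5/169, so f_p = -12*cos(2*x)/169 + 5*sin(2*x)/169.

f = -12*cos(2*x)/169 + 5*sin(2*x)/169 + C1*exp(-3*x) + C2*x*exp(-3*x)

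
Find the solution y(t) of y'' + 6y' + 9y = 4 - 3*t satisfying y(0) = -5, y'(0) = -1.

Characteristic equation r² + 6r + 9 = 0 has discriminant (6)² - 4·(9) = 0, so r = -3 is a repeated root.
Hence y_h = (C1 + C2*t)*exp(-3*t).
For the particular solution try y_p = A0 + A1*t. Substituting and matching coefficients of each power of t gives A0 = 2/3, A1 = -1/3, so y_p = 2/3 - t/3.
General solution: y = 2/3 - t/3 + C1*exp(-3*t) + C2*t*exp(-3*t).
Apply the initial conditions: y(0) = 2/3 + C1 = -5 and y'(0) = -1/3 + C2 - 3*C1 = -1. Solving gives C1 = -17/3, C2 = -53/3.

y = 2/3 - 17*exp(-3*t)/3 - t/3 - 53*t*exp(-3*t)/3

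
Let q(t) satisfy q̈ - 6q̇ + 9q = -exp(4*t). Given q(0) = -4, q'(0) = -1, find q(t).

Characteristic equation r² - 6r + 9 = 0 has discriminant (-6)² - 4·(9) = 0, so r = 3 is a repeated root.
Hence q_h = (C1 + C2*t)*exp(3*t).
Try q_p = A*exp(4*t). Substituting into the equation and dividing by exp(4*t) gives A = -1, so q_p = -exp(4*t).
General solution: q = -exp(4*t) + C1*exp(3*t) + C2*t*exp(3*t).
Apply the initial conditions: q(0) = -1 + C1 = -4 and q'(0) = -4 + C2 + 3*C1 = -1. Solving gives C1 = -3, C2 = 12.

q = -exp(4*t) - 3*exp(3*t) + 12*t*exp(3*t)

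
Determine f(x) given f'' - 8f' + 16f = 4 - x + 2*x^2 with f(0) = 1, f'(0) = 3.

f = 17/64 + x**2/8 + x/16 + 47*exp(4*x)/64

Characteristic equation r² - 8r + 16 = 0 has discriminant (-8)² - 4·(16) = 0, so r = 4 is a repeated root.
Hence f_h = (C1 + C2*x)*exp(4*x).
For the particular solution try f_p = A0 + A1*x + A2*x^2. Substituting and matching coefficients of each power of x gives A0 = 17/64, A1 = 1/16, A2 = 1/8, so f_p = 17/64 + x^2/8 + x/16.
General solution: f = 17/64 + x^2/8 + x/16 + C1*exp(4*x) + C2*x*exp(4*x).
Apply the initial conditions: f(0) = 17/64 + C1 = 1 and f'(0) = 1/16 + C2 + 4*C1 = 3. Solving gives C1 = 47/64, C2 = 0.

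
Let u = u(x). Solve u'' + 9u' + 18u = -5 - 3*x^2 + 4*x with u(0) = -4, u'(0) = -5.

Characteristic equation r² + 9r + 18 = 0 factors as (r + 6)(r + 3) = 0, so r = -6, -3.
Hence u_h = C1*exp(-6*x) + C2*exp(-3*x).
For the particular solution try u_p = A0 + A1*x + A2*x^2. Substituting and matching coefficients of each power of x gives A0 = -49/108, A1 = 7/18, A2 = -1/6, so u_p = -49/108 - x^2/6 + 7*x/18.
General solution: u = -49/108 - x^2/6 + 7*x/18 + C1*exp(-6*x) + C2*exp(-3*x).
Apply the initial conditions: u(0) = -49/108 + C1 + C2 = -4 and u'(0) = 7/18 - 6*C1 - 3*C2 = -5. Solving gives C1 = 577/108, C2 = -80/9.

u = -49/108 - 80*exp(-3*x)/9 - x**2/6 + 7*x/18 + 577*exp(-6*x)/108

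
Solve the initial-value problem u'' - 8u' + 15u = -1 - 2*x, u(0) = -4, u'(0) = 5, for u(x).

u = -31/225 - 110*exp(3*x)/9 - 2*x/15 + 209*exp(5*x)/25

Characteristic equation r² - 8r + 15 = 0 factors as (r - 5)(r - 3) = 0, so r = 5, 3.
Hence u_h = C1*exp(5*x) + C2*exp(3*x).
For the particular solution try u_p = A0 + A1*x. Substituting and matching coefficients of each power of x gives A0 = -31/225, A1 = -2/15, so u_p = -31/225 - 2*x/15.
General solution: u = -31/225 - 2*x/15 + C1*exp(5*x) + C2*exp(3*x).
Apply the initial conditions: u(0) = -31/225 + C1 + C2 = -4 and u'(0) = -2/15 + 3*C2 + 5*C1 = 5. Solving gives C1 = 209/25, C2 = -110/9.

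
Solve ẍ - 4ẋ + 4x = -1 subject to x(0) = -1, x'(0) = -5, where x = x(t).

x = -1/4 - 3*exp(2*t)/4 - 7*t*exp(2*t)/2

Characteristic equation r² - 4r + 4 = 0 has discriminant (-4)² - 4·(4) = 0, so r = 2 is a repeated root.
Hence x_h = (C1 + C2*t)*exp(2*t).
For the particular solution try x_p = A0. Substituting and matching coefficients of each power of t gives A0 = -1/4, so x_p = -1/4.
General solution: x = -1/4 + C1*exp(2*t) + C2*t*exp(2*t).
Apply the initial conditions: x(0) = -1/4 + C1 = -1 and x'(0) = C2 + 2*C1 = -5. Solving gives C1 = -3/4, C2 = -7/2.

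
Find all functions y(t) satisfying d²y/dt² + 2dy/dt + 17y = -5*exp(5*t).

Characteristic equation r² + 2r + 17 = 0 has discriminant (2)² - 4·(17) = -64 < 0, so r = -1 ± 4i.
Hence y_h = C1*cos(4*t)*exp(-t) + C2*exp(-t)*sin(4*t).
Try y_p = A*exp(5*t). Substituting into the equation and dividing by exp(5*t) gives A = -5/52, so y_p = -5*exp(5*t)/52.

y = -5*exp(5*t)/52 + C1*cos(4*t)*exp(-t) + C2*exp(-t)*sin(4*t)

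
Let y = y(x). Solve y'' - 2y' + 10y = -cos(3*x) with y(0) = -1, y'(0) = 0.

Characteristic equation r² - 2r + 10 = 0 has discriminant (-2)² - 4·(10) = -36 < 0, so r = 1 ± 3i.
Hence y_h = C1*cos(3*x)*exp(x) + C2*exp(x)*sin(3*x).
Try y_p = A*cos(3*x) + B*sin(3*x). Substituting and equating the coefficients of cos(3x) and sin(3x) gives A = -1/37, B = 6/37, so y_p = -cos(3*x)/37 + 6*sin(3*x)/37.
General solution: y = -cos(3*x)/37 + 6*sin(3*x)/37 + C1*cos(3*x)*exp(x) + C2*exp(x)*sin(3*x).
Apply the initial conditions: y(0) = -1/37 + C1 = -1 and y'(0) = 18/37 + C1 + 3*C2 = 0. Solving gives C1 = -36/37, C2 = 6/37.

y = -cos(3*x)/37 + 6*sin(3*x)/37 - 36*cos(3*x)*exp(x)/37 + 6*exp(x)*sin(3*x)/37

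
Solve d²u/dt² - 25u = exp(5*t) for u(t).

u = C1*exp(-5*t) + C2*exp(5*t) + t*exp(5*t)/10

Characteristic equation r² - 25 = 0 factors as (r + 5)(r - 5) = 0, so r = -5, 5.
Hence u_h = C1*exp(-5*t) + C2*exp(5*t).
Since exp(5*t) solves the homogeneous equation (r = 5 is a root of multiplicity 1), multiply the trial by t. Try u_p = A*t*exp(5*t). Substituting into the equation and dividing by exp(5*t) gives A = 1/10, so u_p = t*exp(5*t)/10.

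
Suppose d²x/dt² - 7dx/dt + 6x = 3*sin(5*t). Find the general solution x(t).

x = -57*sin(5*t)/1586 + 105*cos(5*t)/1586 + C1*exp(6*t) + C2*exp(t)

Characteristic equation r² - 7r + 6 = 0 factors as (r - 6)(r - 1) = 0, so r = 6, 1.
Hence x_h = C1*exp(6*t) + C2*exp(t).
Try x_p = A*cos(5*t) + B*sin(5*t). Substituting and equating the coefficients of cos(5t) and sin(5t) gives A = 105/1586, B = -57/1586, so x_p = -57*sin(5*t)/1586 + 105*cos(5*t)/1586.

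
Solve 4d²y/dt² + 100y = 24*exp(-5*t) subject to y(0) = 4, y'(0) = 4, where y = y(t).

y = 3*exp(-5*t)/25 + 23*sin(5*t)/25 + 97*cos(5*t)/25

Divide through by 4: y'' + 25y = 6*exp(-5*t).
Characteristic equation r² + 25 = 0 has discriminant (0)² - 4·(25) = -100 < 0, so r = ± 5i.
Hence y_h = C1*cos(5*t) + C2*sin(5*t).
Try y_p = A*exp(-5*t). Substituting into the equation and dividing by exp(-5*t) gives A = 3/25, so y_p = 3*exp(-5*t)/25.
General solution: y = 3*exp(-5*t)/25 + C1*cos(5*t) + C2*sin(5*t).
Apply the initial conditions: y(0) = 3/25 + C1 = 4 and y'(0) = -3/5 + 5*C2 = 4. Solving gives C1 = 97/25, C2 = 23/25.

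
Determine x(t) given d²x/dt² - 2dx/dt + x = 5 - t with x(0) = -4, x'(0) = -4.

x = 3 - t - 7*exp(t) + 4*t*exp(t)

Characteristic equation r² - 2r + 1 = 0 has discriminant (-2)² - 4·(1) = 0, so r = 1 is a repeated root.
Hence x_h = (C1 + C2*t)*exp(t).
For the particular solution try x_p = A0 + A1*t. Substituting and matching coefficients of each power of t gives A0 = 3, A1 = -1, so x_p = 3 - t.
General solution: x = 3 - t + C1*exp(t) + C2*t*exp(t).
Apply the initial conditions: x(0) = 3 + C1 = -4 and x'(0) = -1 + C1 + C2 = -4. Solving gives C1 = -7, C2 = 4.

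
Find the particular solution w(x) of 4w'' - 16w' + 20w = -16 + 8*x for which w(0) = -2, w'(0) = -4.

Divide through by 4: w'' - 4w' + 5w = -4 + 2*x.
Characteristic equation r² - 4r + 5 = 0 has discriminant (-4)² - 4·(5) = -4 < 0, so r = 2 ± i.
Hence w_h = C1*cos(x)*exp(2*x) + C2*exp(2*x)*sin(x).
For the particular solution try w_p = A0 + A1*x. Substituting and matching coefficients of each power of x gives A0 = -12/25, A1 = 2/5, so w_p = -12/25 + 2*x/5.
General solution: w = -12/25 + 2*x/5 + C1*cos(x)*exp(2*x) + C2*exp(2*x)*sin(x).
Apply the initial conditions: w(0) = -12/25 + C1 = -2 and w'(0) = 2/5 + C2 + 2*C1 = -4. Solving gives C1 = -38/25, C2 = -34/25.

w = -12/25 + 2*x/5 - 38*cos(x)*exp(2*x)/25 - 34*exp(2*x)*sin(x)/25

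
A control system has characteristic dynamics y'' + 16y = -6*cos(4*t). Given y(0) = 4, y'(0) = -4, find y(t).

y = -sin(4*t) + 4*cos(4*t) - 3*t*sin(4*t)/4

Characteristic equation r² + 16 = 0 has discriminant (0)² - 4·(16) = -64 < 0, so r = ± 4i.
Hence y_h = C1*cos(4*t) + C2*sin(4*t).
Since ±4i are characteristic roots, multiply the trial by t. Try y_p = t*(A*cos(4*t) + B*sin(4*t)). Substituting and equating the coefficients of cos(4t) and sin(4t) gives A = 0, B = -3/4, so y_p = -3*t*sin(4*t)/4.
General solution: y = C1*cos(4*t) + C2*sin(4*t) - 3*t*sin(4*t)/4.
Apply the initial conditions: y(0) = C1 = 4 and y'(0) = 4*C2 = -4. Solving gives C1 = 4, C2 = -1.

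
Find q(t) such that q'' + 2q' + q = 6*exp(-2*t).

q = 6*exp(-2*t) + C1*exp(-t) + C2*t*exp(-t)

Characteristic equation r² + 2r + 1 = 0 has discriminant (2)² - 4·(1) = 0, so r = -1 is a repeated root.
Hence q_h = (C1 + C2*t)*exp(-t).
Try q_p = A*exp(-2*t). Substituting into the equation and dividing by exp(-2*t) gives A = 6, so q_p = 6*exp(-2*t).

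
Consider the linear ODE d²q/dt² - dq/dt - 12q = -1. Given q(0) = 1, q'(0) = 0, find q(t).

q = 1/12 + 11*exp(-3*t)/21 + 11*exp(4*t)/28

Characteristic equation r² - r - 12 = 0 factors as (r + 3)(r - 4) = 0, so r = -3, 4.
Hence q_h = C1*exp(-3*t) + C2*exp(4*t).
For the particular solution try q_p = A0. Substituting and matching coefficients of each power of t gives A0 = 1/12, so q_p = 1/12.
General solution: q = 1/12 + C1*exp(-3*t) + C2*exp(4*t).
Apply the initial conditions: q(0) = 1/12 + C1 + C2 = 1 and q'(0) = -3*C1 + 4*C2 = 0. Solving gives C1 = 11/21, C2 = 11/28.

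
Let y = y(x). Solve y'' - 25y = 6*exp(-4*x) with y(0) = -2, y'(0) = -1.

Characteristic equation r² - 25 = 0 factors as (r - 5)(r + 5) = 0, so r = 5, -5.
Hence y_h = C1*exp(5*x) + C2*exp(-5*x).
Try y_p = A*exp(-4*x). Substituting into the equation and dividing by exp(-4*x) gives A = -2/3, so y_p = -2*exp(-4*x)/3.
General solution: y = -2*exp(-4*x)/3 + C1*exp(5*x) + C2*exp(-5*x).
Apply the initial conditions: y(0) = -2/3 + C1 + C2 = -2 and y'(0) = 8/3 - 5*C2 + 5*C1 = -1. Solving gives C1 = -31/30, C2 = -3/10.

y = -31*exp(5*x)/30 - 3*exp(-5*x)/10 - 2*exp(-4*x)/3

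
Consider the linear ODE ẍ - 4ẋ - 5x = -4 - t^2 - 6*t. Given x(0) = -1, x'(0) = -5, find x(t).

x = 22/125 - 147*exp(5*t)/125 + t**2/5 + 22*t/25

Characteristic equation r² - 4r - 5 = 0 factors as (r + 1)(r - 5) = 0, so r = -1, 5.
Hence x_h = C1*exp(-t) + C2*exp(5*t).
For the particular solution try x_p = A0 + A1*t + A2*t^2. Substituting and matching coefficients of each power of t gives A0 = 22/125, A1 = 22/25, A2 = 1/5, so x_p = 22/125 + t^2/5 + 22*t/25.
General solution: x = 22/125 + t^2/5 + 22*t/25 + C1*exp(-t) + C2*exp(5*t).
Apply the initial conditions: x(0) = 22/125 + C1 + C2 = -1 and x'(0) = 22/25 - C1 + 5*C2 = -5. Solving gives C1 = 0, C2 = -147/125.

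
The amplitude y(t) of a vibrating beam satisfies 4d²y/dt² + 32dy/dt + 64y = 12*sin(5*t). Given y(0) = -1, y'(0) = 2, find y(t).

y = -1561*exp(-4*t)/1681 - 120*cos(5*t)/1681 - 27*sin(5*t)/1681 - 67*t*exp(-4*t)/41

Divide through by 4: y'' + 8y' + 16y = 3*sin(5*t).
Characteristic equation r² + 8r + 16 = 0 has discriminant (8)² - 4·(16) = 0, so r = -4 is a repeated root.
Hence y_h = (C1 + C2*t)*exp(-4*t).
Try y_p = A*cos(5*t) + B*sin(5*t). Substituting and equating the coefficients of cos(5t) and sin(5t) gives A = -120/1681, B = -27/1681, so y_p = -120*cos(5*t)/1681 - 27*sin(5*t)/1681.
General solution: y = -120*cos(5*t)/1681 - 27*sin(5*t)/1681 + C1*exp(-4*t) + C2*t*exp(-4*t).
Apply the initial conditions: y(0) = -120/1681 + C1 = -1 and y'(0) = -135/1681 + C2 - 4*C1 = 2. Solving gives C1 = -1561/1681, C2 = -67/41.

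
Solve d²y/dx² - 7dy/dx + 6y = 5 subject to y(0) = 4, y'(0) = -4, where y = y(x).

Characteristic equation r² - 7r + 6 = 0 factors as (r - 1)(r - 6) = 0, so r = 1, 6.
Hence y_h = C1*exp(x) + C2*exp(6*x).
For the particular solution try y_p = A0. Substituting and matching coefficients of each power of x gives A0 = 5/6, so y_p = 5/6.
General solution: y = 5/6 + C1*exp(x) + C2*exp(6*x).
Apply the initial conditions: y(0) = 5/6 + C1 + C2 = 4 and y'(0) = C1 + 6*C2 = -4. Solving gives C1 = 23/5, C2 = -43/30.

y = 5/6 - 43*exp(6*x)/30 + 23*exp(x)/5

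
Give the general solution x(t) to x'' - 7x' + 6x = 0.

x = C1*exp(6*t) + C2*exp(t)

Characteristic equation r² - 7r + 6 = 0 factors as (r - 6)(r - 1) = 0, so r = 6, 1.
Hence x_h = C1*exp(6*t) + C2*exp(t).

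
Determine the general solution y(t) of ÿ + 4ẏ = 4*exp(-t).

Characteristic equation r² + 4r = 0 factors as (r + 4)r = 0, so r = -4, 0.
Hence y_h = C1*exp(-4*t) + C2.
Try y_p = A*exp(-t). Substituting into the equation and dividing by exp(-t) gives A = -4/3, so y_p = -4*exp(-t)/3.

y = C2 - 4*exp(-t)/3 + C1*exp(-4*t)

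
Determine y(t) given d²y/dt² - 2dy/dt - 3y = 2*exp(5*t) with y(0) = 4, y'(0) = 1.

Characteristic equation r² - 2r - 3 = 0 factors as (r + 1)(r - 3) = 0, so r = -1, 3.
Hence y_h = C1*exp(-t) + C2*exp(3*t).
Try y_p = A*exp(5*t). Substituting into the equation and dividing by exp(5*t) gives A = 1/6, so y_p = exp(5*t)/6.
General solution: y = exp(5*t)/6 + C1*exp(-t) + C2*exp(3*t).
Apply the initial conditions: y(0) = 1/6 + C1 + C2 = 4 and y'(0) = 5/6 - C1 + 3*C2 = 1. Solving gives C1 = 17/6, C2 = 1.

y = exp(5*t)/6 + 17*exp(-t)/6 + exp(3*t)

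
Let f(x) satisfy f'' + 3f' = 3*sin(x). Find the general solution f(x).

Characteristic equation r² + 3r = 0 factors as (r + 3)r = 0, so r = -3, 0.
Hence f_h = C1*exp(-3*x) + C2.
Try f_p = A*cos(x) + B*sin(x). Substituting and equating the coefficients of cos(x) and sin(x) gives A = -9/10, B = -3/10, so f_p = -9*cos(x)/10 - 3*sin(x)/10.

f = C2 - 9*cos(x)/10 - 3*sin(x)/10 + C1*exp(-3*x)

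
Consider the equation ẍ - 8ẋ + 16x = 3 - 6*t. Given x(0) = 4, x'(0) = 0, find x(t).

Characteristic equation r² - 8r + 16 = 0 has discriminant (-8)² - 4·(16) = 0, so r = 4 is a repeated root.
Hence x_h = (C1 + C2*t)*exp(4*t).
For the particular solution try x_p = A0 + A1*t. Substituting and matching coefficients of each power of t gives A0 = 0, A1 = -3/8, so x_p = -3*t/8.
General solution: x = -3*t/8 + C1*exp(4*t) + C2*t*exp(4*t).
Apply the initial conditions: x(0) = C1 = 4 and x'(0) = -3/8 + C2 + 4*C1 = 0. Solving gives C1 = 4, C2 = -125/8.

x = 4*exp(4*t) - 3*t/8 - 125*t*exp(4*t)/8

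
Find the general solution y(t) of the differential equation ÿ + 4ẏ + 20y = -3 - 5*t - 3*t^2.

Characteristic equation r² + 4r + 20 = 0 has discriminant (4)² - 4·(20) = -64 < 0, so r = -2 ± 4i.
Hence y_h = C1*cos(4*t)*exp(-2*t) + C2*exp(-2*t)*sin(4*t).
For the particular solution try y_p = A0 + A1*t + A2*t^2. Substituting and matching coefficients of each power of t gives A0 = -97/1000, A1 = -19/100, A2 = -3/20, so y_p = -97/1000 - 19*t/100 - 3*t^2/20.

y = -97/1000 - 19*t/100 - 3*t**2/20 + C1*cos(4*t)*exp(-2*t) + C2*exp(-2*t)*sin(4*t)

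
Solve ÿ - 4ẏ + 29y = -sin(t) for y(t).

y = -7*sin(t)/200 - cos(t)/200 + C1*cos(5*t)*exp(2*t) + C2*exp(2*t)*sin(5*t)

Characteristic equation r² - 4r + 29 = 0 has discriminant (-4)² - 4·(29) = -100 < 0, so r = 2 ± 5i.
Hence y_h = C1*cos(5*t)*exp(2*t) + C2*exp(2*t)*sin(5*t).
Try y_p = A*cos(t) + B*sin(t). Substituting and equating the coefficients of cos(t) and sin(t) gives A = -1/200, B = -7/200, so y_p = -7*sin(t)/200 - cos(t)/200.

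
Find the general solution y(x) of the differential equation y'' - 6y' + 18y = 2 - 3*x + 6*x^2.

Characteristic equation r² - 6r + 18 = 0 has discriminant (-6)² - 4·(18) = -36 < 0, so r = 3 ± 3i.
Hence y_h = C1*cos(3*x)*exp(3*x) + C2*exp(3*x)*sin(3*x).
For the particular solution try y_p = A0 + A1*x + A2*x^2. Substituting and matching coefficients of each power of x gives A0 = 5/54, A1 = 1/18, A2 = 1/3, so y_p = 5/54 + x^2/3 + x/18.

y = 5/54 + x**2/3 + x/18 + C1*cos(3*x)*exp(3*x) + C2*exp(3*x)*sin(3*x)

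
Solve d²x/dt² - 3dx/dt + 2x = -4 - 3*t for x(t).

Characteristic equation r² - 3r + 2 = 0 factors as (r - 1)(r - 2) = 0, so r = 1, 2.
Hence x_h = C1*exp(t) + C2*exp(2*t).
For the particular solution try x_p = A0 + A1*t. Substituting and matching coefficients of each power of t gives A0 = -17/4, A1 = -3/2, so x_p = -17/4 - 3*t/2.

x = -17/4 - 3*t/2 + C1*exp(t) + C2*exp(2*t)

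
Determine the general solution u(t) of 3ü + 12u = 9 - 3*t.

u = 3/4 - t/4 + C1*cos(2*t) + C2*sin(2*t)

Divide through by 3: u'' + 4u = 3 - t.
Characteristic equation r² + 4 = 0 has discriminant (0)² - 4·(4) = -16 < 0, so r = ± 2i.
Hence u_h = C1*cos(2*t) + C2*sin(2*t).
For the particular solution try u_p = A0 + A1*t. Substituting and matching coefficients of each power of t gives A0 = 3/4, A1 = -1/4, so u_p = 3/4 - t/4.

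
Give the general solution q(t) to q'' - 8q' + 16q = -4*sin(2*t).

Characteristic equation r² - 8r + 16 = 0 has discriminant (-8)² - 4·(16) = 0, so r = 4 is a repeated root.
Hence q_h = (C1 + C2*t)*exp(4*t).
Try q_p = A*cos(2*t) + B*sin(2*t). Substituting and equating the coefficients of cos(2t) and sin(2t) gives A = -4/25, B = -3/25, so q_p = -4*cos(2*t)/25 - 3*sin(2*t)/25.

q = -4*cos(2*t)/25 - 3*sin(2*t)/25 + C1*exp(4*t) + C2*t*exp(4*t)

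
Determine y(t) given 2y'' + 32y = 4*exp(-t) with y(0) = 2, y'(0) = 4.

y = 2*exp(-t)/17 + 32*cos(4*t)/17 + 35*sin(4*t)/34

Divide through by 2: y'' + 16y = 2*exp(-t).
Characteristic equation r² + 16 = 0 has discriminant (0)² - 4·(16) = -64 < 0, so r = ± 4i.
Hence y_h = C1*cos(4*t) + C2*sin(4*t).
Try y_p = A*exp(-t). Substituting into the equation and dividing by exp(-t) gives A = 2/17, so y_p = 2*exp(-t)/17.
General solution: y = 2*exp(-t)/17 + C1*cos(4*t) + C2*sin(4*t).
Apply the initial conditions: y(0) = 2/17 + C1 = 2 and y'(0) = -2/17 + 4*C2 = 4. Solving gives C1 = 32/17, C2 = 35/34.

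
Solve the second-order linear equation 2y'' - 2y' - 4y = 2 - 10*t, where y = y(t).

y = -7/4 + 5*t/2 + C1*exp(2*t) + C2*exp(-t)

Divide through by 2: y'' - y' - 2y = 1 - 5*t.
Characteristic equation r² - r - 2 = 0 factors as (r - 2)(r + 1) = 0, so r = 2, -1.
Hence y_h = C1*exp(2*t) + C2*exp(-t).
For the particular solution try y_p = A0 + A1*t. Substituting and matching coefficients of each power of t gives A0 = -7/4, A1 = 5/2, so y_p = -7/4 + 5*t/2.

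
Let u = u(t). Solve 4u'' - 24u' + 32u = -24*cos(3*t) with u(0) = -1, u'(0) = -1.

u = -27*exp(2*t)/26 + exp(4*t)/50 + 6*cos(3*t)/325 + 108*sin(3*t)/325

Divide through by 4: u'' - 6u' + 8u = -6*cos(3*t).
Characteristic equation r² - 6r + 8 = 0 factors as (r - 2)(r - 4) = 0, so r = 2, 4.
Hence u_h = C1*exp(2*t) + C2*exp(4*t).
Try u_p = A*cos(3*t) + B*sin(3*t). Substituting and equating the coefficients of cos(3t) and sin(3t) gives A = 6/325, B = 108/325, so u_p = 6*cos(3*t)/325 + 108*sin(3*t)/325.
General solution: u = 6*cos(3*t)/325 + 108*sin(3*t)/325 + C1*exp(2*t) + C2*exp(4*t).
Apply the initial conditions: u(0) = 6/325 + C1 + C2 = -1 and u'(0) = 324/325 + 2*C1 + 4*C2 = -1. Solving gives C1 = -27/26, C2 = 1/50.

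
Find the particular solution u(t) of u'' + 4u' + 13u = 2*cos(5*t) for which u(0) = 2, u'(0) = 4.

Characteristic equation r² + 4r + 13 = 0 has discriminant (4)² - 4·(13) = -36 < 0, so r = -2 ± 3i.
Hence u_h = C1*cos(3*t)*exp(-2*t) + C2*exp(-2*t)*sin(3*t).
Try u_p = A*cos(5*t) + B*sin(5*t). Substituting and equating the coefficients of cos(5t) and sin(5t) gives A = -3/68, B = 5/68, so u_p = -3*cos(5*t)/68 + 5*sin(5*t)/68.
General solution: u = -3*cos(5*t)/68 + 5*sin(5*t)/68 + C1*cos(3*t)*exp(-2*t) + C2*exp(-2*t)*sin(3*t).
Apply the initial conditions: u(0) = -3/68 + C1 = 2 and u'(0) = 25/68 - 2*C1 + 3*C2 = 4. Solving gives C1 = 139/68, C2 = 175/68.

u = -3*cos(5*t)/68 + 5*sin(5*t)/68 + 139*cos(3*t)*exp(-2*t)/68 + 175*exp(-2*t)*sin(3*t)/68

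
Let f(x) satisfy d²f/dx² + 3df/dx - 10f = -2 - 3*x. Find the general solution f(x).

Characteristic equation r² + 3r - 10 = 0 factors as (r + 5)(r - 2) = 0, so r = -5, 2.
Hence f_h = C1*exp(-5*x) + C2*exp(2*x).
For the particular solution try f_p = A0 + A1*x. Substituting and matching coefficients of each power of x gives A0 = 29/100, A1 = 3/10, so f_p = 29/100 + 3*x/10.

f = 29/100 + 3*x/10 + C1*exp(-5*x) + C2*exp(2*x)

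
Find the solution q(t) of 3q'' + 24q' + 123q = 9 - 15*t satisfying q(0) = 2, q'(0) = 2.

q = 163/1681 - 5*t/41 + 3199*cos(5*t)*exp(-4*t)/1681 + 16363*exp(-4*t)*sin(5*t)/8405

Divide through by 3: q'' + 8q' + 41q = 3 - 5*t.
Characteristic equation r² + 8r + 41 = 0 has discriminant (8)² - 4·(41) = -100 < 0, so r = -4 ± 5i.
Hence q_h = C1*cos(5*t)*exp(-4*t) + C2*exp(-4*t)*sin(5*t).
For the particular solution try q_p = A0 + A1*t. Substituting and matching coefficients of each power of t gives A0 = 163/1681, A1 = -5/41, so q_p = 163/1681 - 5*t/41.
General solution: q = 163/1681 - 5*t/41 + C1*cos(5*t)*exp(-4*t) + C2*exp(-4*t)*sin(5*t).
Apply the initial conditions: q(0) = 163/1681 + C1 = 2 and q'(0) = -5/41 - 4*C1 + 5*C2 = 2. Solving gives C1 = 3199/1681, C2 = 16363/8405.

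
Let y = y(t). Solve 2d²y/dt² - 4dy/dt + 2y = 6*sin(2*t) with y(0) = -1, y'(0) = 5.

y = -37*exp(t)/25 - 9*sin(2*t)/25 + 12*cos(2*t)/25 + 36*t*exp(t)/5

Divide through by 2: y'' - 2y' + y = 3*sin(2*t).
Characteristic equation r² - 2r + 1 = 0 has discriminant (-2)² - 4·(1) = 0, so r = 1 is a repeated root.
Hence y_h = (C1 + C2*t)*exp(t).
Try y_p = A*cos(2*t) + B*sin(2*t). Substituting and equating the coefficients of cos(2t) and sin(2t) gives A = 12/25, B = -9/25, so y_p = -9*sin(2*t)/25 + 12*cos(2*t)/25.
General solution: y = -9*sin(2*t)/25 + 12*cos(2*t)/25 + C1*exp(t) + C2*t*exp(t).
Apply the initial conditions: y(0) = 12/25 + C1 = -1 and y'(0) = -18/25 + C1 + C2 = 5. Solving gives C1 = -37/25, C2 = 36/5.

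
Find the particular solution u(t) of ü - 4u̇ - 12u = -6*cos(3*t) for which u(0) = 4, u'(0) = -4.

u = 2*exp(6*t)/5 + 8*sin(3*t)/65 + 14*cos(3*t)/65 + 44*exp(-2*t)/13

Characteristic equation r² - 4r - 12 = 0 factors as (r + 2)(r - 6) = 0, so r = -2, 6.
Hence u_h = C1*exp(-2*t) + C2*exp(6*t).
Try u_p = A*cos(3*t) + B*sin(3*t). Substituting and equating the coefficients of cos(3t) and sin(3t) gives A = 14/65, B = 8/65, so u_p = 8*sin(3*t)/65 + 14*cos(3*t)/65.
General solution: u = 8*sin(3*t)/65 + 14*cos(3*t)/65 + C1*exp(-2*t) + C2*exp(6*t).
Apply the initial conditions: u(0) = 14/65 + C1 + C2 = 4 and u'(0) = 24/65 - 2*C1 + 6*C2 = -4. Solving gives C1 = 44/13, C2 = 2/5.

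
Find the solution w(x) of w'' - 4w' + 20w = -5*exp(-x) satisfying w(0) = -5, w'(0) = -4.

w = -exp(-x)/5 - 24*cos(4*x)*exp(2*x)/5 + 27*exp(2*x)*sin(4*x)/20

Characteristic equation r² - 4r + 20 = 0 has discriminant (-4)² - 4·(20) = -64 < 0, so r = 2 ± 4i.
Hence w_h = C1*cos(4*x)*exp(2*x) + C2*exp(2*x)*sin(4*x).
Try w_p = A*exp(-x). Substituting into the equation and dividing by exp(-x) gives A = -1/5, so w_p = -exp(-x)/5.
General solution: w = -exp(-x)/5 + C1*cos(4*x)*exp(2*x) + C2*exp(2*x)*sin(4*x).
Apply the initial conditions: w(0) = -1/5 + C1 = -5 and w'(0) = 1/5 + 2*C1 + 4*C2 = -4. Solving gives C1 = -24/5, C2 = 27/20.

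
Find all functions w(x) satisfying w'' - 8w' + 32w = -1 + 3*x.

w = -1/128 + 3*x/32 + C1*cos(4*x)*exp(4*x) + C2*exp(4*x)*sin(4*x)

Characteristic equation r² - 8r + 32 = 0 has discriminant (-8)² - 4·(32) = -64 < 0, so r = 4 ± 4i.
Hence w_h = C1*cos(4*x)*exp(4*x) + C2*exp(4*x)*sin(4*x).
For the particular solution try w_p = A0 + A1*x. Substituting and matching coefficients of each power of x gives A0 = -1/128, A1 = 3/32, so w_p = -1/128 + 3*x/32.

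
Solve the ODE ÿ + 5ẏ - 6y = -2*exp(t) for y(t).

Characteristic equation r² + 5r - 6 = 0 factors as (r + 6)(r - 1) = 0, so r = -6, 1.
Hence y_h = C1*exp(-6*t) + C2*exp(t).
Since exp(t) solves the homogeneous equation (r = 1 is a root of multiplicity 1), multiply the trial by t. Try y_p = A*t*exp(t). Substituting into the equation and dividing by exp(t) gives A = -2/7, so y_p = -2*t*exp(t)/7.

y = C1*exp(-6*t) + C2*exp(t) - 2*t*exp(t)/7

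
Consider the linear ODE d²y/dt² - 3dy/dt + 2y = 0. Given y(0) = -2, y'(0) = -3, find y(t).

Characteristic equation r² - 3r + 2 = 0 factors as (r - 2)(r - 1) = 0, so r = 2, 1.
Hence y_h = C1*exp(2*t) + C2*exp(t).
Apply the initial conditions: y(0) = C1 + C2 = -2 and y'(0) = C2 + 2*C1 = -3. Solving gives C1 = -1, C2 = -1.

y = -exp(t) - exp(2*t)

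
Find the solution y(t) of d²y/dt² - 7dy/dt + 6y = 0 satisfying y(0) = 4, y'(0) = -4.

Characteristic equation r² - 7r + 6 = 0 factors as (r - 6)(r - 1) = 0, so r = 6, 1.
Hence y_h = C1*exp(6*t) + C2*exp(t).
Apply the initial conditions: y(0) = C1 + C2 = 4 and y'(0) = C2 + 6*C1 = -4. Solving gives C1 = -8/5, C2 = 28/5.

y = -8*exp(6*t)/5 + 28*exp(t)/5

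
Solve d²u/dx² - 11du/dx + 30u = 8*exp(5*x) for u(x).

Characteristic equation r² - 11r + 30 = 0 factors as (r - 6)(r - 5) = 0, so r = 6, 5.
Hence u_h = C1*exp(6*x) + C2*exp(5*x).
Since exp(5*x) solves the homogeneous equation (r = 5 is a root of multiplicity 1), multiply the trial by x. Try u_p = A*x*exp(5*x). Substituting into the equation and dividing by exp(5*x) gives A = -8, so u_p = -8*x*exp(5*x).

u = C1*exp(6*x) + C2*exp(5*x) - 8*x*exp(5*x)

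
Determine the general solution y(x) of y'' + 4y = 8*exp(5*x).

Characteristic equation r² + 4 = 0 has discriminant (0)² - 4·(4) = -16 < 0, so r = ± 2i.
Hence y_h = C1*cos(2*x) + C2*sin(2*x).
Try y_p = A*exp(5*x). Substituting into the equation and dividing by exp(5*x) gives A = 8/29, so y_p = 8*exp(5*x)/29.

y = 8*exp(5*x)/29 + C1*cos(2*x) + C2*sin(2*x)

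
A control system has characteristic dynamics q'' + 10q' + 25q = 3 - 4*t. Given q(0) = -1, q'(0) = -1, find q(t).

Characteristic equation r² + 10r + 25 = 0 has discriminant (10)² - 4·(25) = 0, so r = -5 is a repeated root.
Hence q_h = (C1 + C2*t)*exp(-5*t).
For the particular solution try q_p = A0 + A1*t. Substituting and matching coefficients of each power of t gives A0 = 23/125, A1 = -4/25, so q_p = 23/125 - 4*t/25.
General solution: q = 23/125 - 4*t/25 + C1*exp(-5*t) + C2*t*exp(-5*t).
Apply the initial conditions: q(0) = 23/125 + C1 = -1 and q'(0) = -4/25 + C2 - 5*C1 = -1. Solving gives C1 = -148/125, C2 = -169/25.

q = 23/125 - 148*exp(-5*t)/125 - 4*t/25 - 169*t*exp(-5*t)/25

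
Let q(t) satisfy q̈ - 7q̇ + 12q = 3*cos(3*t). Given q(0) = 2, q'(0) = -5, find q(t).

Characteristic equation r² - 7r + 12 = 0 factors as (r - 3)(r - 4) = 0, so r = 3, 4.
Hence q_h = C1*exp(3*t) + C2*exp(4*t).
Try q_p = A*cos(3*t) + B*sin(3*t). Substituting and equating the coefficients of cos(3t) and sin(3t) gives A = 1/50, B = -7/50, so q_p = -7*sin(3*t)/50 + cos(3*t)/50.
General solution: q = -7*sin(3*t)/50 + cos(3*t)/50 + C1*exp(3*t) + C2*exp(4*t).
Apply the initial conditions: q(0) = 1/50 + C1 + C2 = 2 and q'(0) = -21/50 + 3*C1 + 4*C2 = -5. Solving gives C1 = 25/2, C2 = -263/25.

q = -263*exp(4*t)/25 - 7*sin(3*t)/50 + cos(3*t)/50 + 25*exp(3*t)/2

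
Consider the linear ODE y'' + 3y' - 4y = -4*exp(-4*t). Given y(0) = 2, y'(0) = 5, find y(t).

y = -11*exp(-4*t)/25 + 61*exp(t)/25 + 4*t*exp(-4*t)/5

Characteristic equation r² + 3r - 4 = 0 factors as (r + 4)(r - 1) = 0, so r = -4, 1.
Hence y_h = C1*exp(-4*t) + C2*exp(t).
Since exp(-4*t) solves the homogeneous equation (r = -4 is a root of multiplicity 1), multiply the trial by t. Try y_p = A*t*exp(-4*t). Substituting into the equation and dividing by exp(-4*t) gives A = 4/5, so y_p = 4*t*exp(-4*t)/5.
General solution: y = C1*exp(-4*t) + C2*exp(t) + 4*t*exp(-4*t)/5.
Apply the initial conditions: y(0) = C1 + C2 = 2 and y'(0) = 4/5 + C2 - 4*C1 = 5. Solving gives C1 = -11/25, C2 = 61/25.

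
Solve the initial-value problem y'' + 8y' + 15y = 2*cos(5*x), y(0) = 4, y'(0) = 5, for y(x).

Characteristic equation r² + 8r + 15 = 0 factors as (r + 3)(r + 5) = 0, so r = -3, -5.
Hence y_h = C1*exp(-3*x) + C2*exp(-5*x).
Try y_p = A*cos(5*x) + B*sin(5*x). Substituting and equating the coefficients of cos(5x) and sin(5x) gives A = -1/85, B = 4/85, so y_p = -cos(5*x)/85 + 4*sin(5*x)/85.
General solution: y = -cos(5*x)/85 + 4*sin(5*x)/85 + C1*exp(-3*x) + C2*exp(-5*x).
Apply the initial conditions: y(0) = -1/85 + C1 + C2 = 4 and y'(0) = 4/17 - 5*C2 - 3*C1 = 5. Solving gives C1 = 211/17, C2 = -42/5.

y = -42*exp(-5*x)/5 - cos(5*x)/85 + 4*sin(5*x)/85 + 211*exp(-3*x)/17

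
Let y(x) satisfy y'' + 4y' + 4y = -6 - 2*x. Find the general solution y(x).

y = -1 - x/2 + C1*exp(-2*x) + C2*x*exp(-2*x)

Characteristic equation r² + 4r + 4 = 0 has discriminant (4)² - 4·(4) = 0, so r = -2 is a repeated root.
Hence y_h = (C1 + C2*x)*exp(-2*x).
For the particular solution try y_p = A0 + A1*x. Substituting and matching coefficients of each power of x gives A0 = -1, A1 = -1/2, so y_p = -1 - x/2.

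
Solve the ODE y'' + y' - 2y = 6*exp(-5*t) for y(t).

Characteristic equation r² + r - 2 = 0 factors as (r - 1)(r + 2) = 0, so r = 1, -2.
Hence y_h = C1*exp(t) + C2*exp(-2*t).
Try y_p = A*exp(-5*t). Substituting into the equation and dividing by exp(-5*t) gives A = 1/3, so y_p = exp(-5*t)/3.

y = exp(-5*t)/3 + C1*exp(t) + C2*exp(-2*t)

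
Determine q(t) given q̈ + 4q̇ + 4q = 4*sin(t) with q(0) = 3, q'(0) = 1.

q = -16*cos(t)/25 + 12*sin(t)/25 + 91*exp(-2*t)/25 + 39*t*exp(-2*t)/5

Characteristic equation r² + 4r + 4 = 0 has discriminant (4)² - 4·(4) = 0, so r = -2 is a repeated root.
Hence q_h = (C1 + C2*t)*exp(-2*t).
Try q_p = A*cos(t) + B*sin(t). Substituting and equating the coefficients of cos(t) and sin(t) gives A = -16/25, B = 12/25, so q_p = -16*cos(t)/25 + 12*sin(t)/25.
General solution: q = -16*cos(t)/25 + 12*sin(t)/25 + C1*exp(-2*t) + C2*t*exp(-2*t).
Apply the initial conditions: q(0) = -16/25 + C1 = 3 and q'(0) = 12/25 + C2 - 2*C1 = 1. Solving gives C1 = 91/25, C2 = 39/5.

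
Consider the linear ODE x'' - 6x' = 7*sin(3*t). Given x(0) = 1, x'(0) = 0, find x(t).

x = 11/18 - 7*sin(3*t)/45 + 7*exp(6*t)/90 + 14*cos(3*t)/45

Characteristic equation r² - 6r = 0 factors as (r - 6)r = 0, so r = 6, 0.
Hence x_h = C1*exp(6*t) + C2.
Try x_p = A*cos(3*t) + B*sin(3*t). Substituting and equating the coefficients of cos(3t) and sin(3t) gives A = 14/45, B = -7/45, so x_p = -7*sin(3*t)/45 + 14*cos(3*t)/45.
General solution: x = C2 - 7*sin(3*t)/45 + 14*cos(3*t)/45 + C1*exp(6*t).
Apply the initial conditions: x(0) = 14/45 + C1 + C2 = 1 and x'(0) = -7/15 + 6*C1 = 0. Solving gives C1 = 7/90, C2 = 11/18.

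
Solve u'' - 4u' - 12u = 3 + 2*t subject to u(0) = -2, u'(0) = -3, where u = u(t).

u = -7/36 - exp(-2*t) - 29*exp(6*t)/36 - t/6

Characteristic equation r² - 4r - 12 = 0 factors as (r - 6)(r + 2) = 0, so r = 6, -2.
Hence u_h = C1*exp(6*t) + C2*exp(-2*t).
For the particular solution try u_p = A0 + A1*t. Substituting and matching coefficients of each power of t gives A0 = -7/36, A1 = -1/6, so u_p = -7/36 - t/6.
General solution: u = -7/36 - t/6 + C1*exp(6*t) + C2*exp(-2*t).
Apply the initial conditions: u(0) = -7/36 + C1 + C2 = -2 and u'(0) = -1/6 - 2*C2 + 6*C1 = -3. Solving gives C1 = -29/36, C2 = -1.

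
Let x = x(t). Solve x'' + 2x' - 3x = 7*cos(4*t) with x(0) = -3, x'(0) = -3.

x = -197*exp(t)/68 - 133*cos(4*t)/425 + 21*exp(-3*t)/100 + 56*sin(4*t)/425

Characteristic equation r² + 2r - 3 = 0 factors as (r + 3)(r - 1) = 0, so r = -3, 1.
Hence x_h = C1*exp(-3*t) + C2*exp(t).
Try x_p = A*cos(4*t) + B*sin(4*t). Substituting and equating the coefficients of cos(4t) and sin(4t) gives A = -133/425, B = 56/425, so x_p = -133*cos(4*t)/425 + 56*sin(4*t)/425.
General solution: x = -133*cos(4*t)/425 + 56*sin(4*t)/425 + C1*exp(-3*t) + C2*exp(t).
Apply the initial conditions: x(0) = -133/425 + C1 + C2 = -3 and x'(0) = 224/425 + C2 - 3*C1 = -3. Solving gives C1 = 21/100, C2 = -197/68.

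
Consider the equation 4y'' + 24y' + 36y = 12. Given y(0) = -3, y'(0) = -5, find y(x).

y = 1/3 - 10*exp(-3*x)/3 - 15*x*exp(-3*x)

Divide through by 4: y'' + 6y' + 9y = 3.
Characteristic equation r² + 6r + 9 = 0 has discriminant (6)² - 4·(9) = 0, so r = -3 is a repeated root.
Hence y_h = (C1 + C2*x)*exp(-3*x).
For the particular solution try y_p = A0. Substituting and matching coefficients of each power of x gives A0 = 1/3, so y_p = 1/3.
General solution: y = 1/3 + C1*exp(-3*x) + C2*x*exp(-3*x).
Apply the initial conditions: y(0) = 1/3 + C1 = -3 and y'(0) = C2 - 3*C1 = -5. Solving gives C1 = -10/3, C2 = -15.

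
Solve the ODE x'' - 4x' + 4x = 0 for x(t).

x = C1*exp(2*t) + C2*t*exp(2*t)

Characteristic equation r² - 4r + 4 = 0 has discriminant (-4)² - 4·(4) = 0, so r = 2 is a repeated root.
Hence x_h = (C1 + C2*t)*exp(2*t).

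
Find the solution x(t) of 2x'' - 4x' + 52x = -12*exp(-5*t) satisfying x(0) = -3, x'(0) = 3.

x = -6*exp(-5*t)/61 - 177*cos(5*t)*exp(t)/61 + 66*exp(t)*sin(5*t)/61

Divide through by 2: x'' - 2x' + 26x = -6*exp(-5*t).
Characteristic equation r² - 2r + 26 = 0 has discriminant (-2)² - 4·(26) = -100 < 0, so r = 1 ± 5i.
Hence x_h = C1*cos(5*t)*exp(t) + C2*exp(t)*sin(5*t).
Try x_p = A*exp(-5*t). Substituting into the equation and dividing by exp(-5*t) gives A = -6/61, so x_p = -6*exp(-5*t)/61.
General solution: x = -6*exp(-5*t)/61 + C1*cos(5*t)*exp(t) + C2*exp(t)*sin(5*t).
Apply the initial conditions: x(0) = -6/61 + C1 = -3 and x'(0) = 30/61 + C1 + 5*C2 = 3. Solving gives C1 = -177/61, C2 = 66/61.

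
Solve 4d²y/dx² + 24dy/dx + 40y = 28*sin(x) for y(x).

y = -14*cos(x)/39 + 7*sin(x)/13 + C1*cos(x)*exp(-3*x) + C2*exp(-3*x)*sin(x)

Divide through by 4: y'' + 6y' + 10y = 7*sin(x).
Characteristic equation r² + 6r + 10 = 0 has discriminant (6)² - 4·(10) = -4 < 0, so r = -3 ± i.
Hence y_h = C1*cos(x)*exp(-3*x) + C2*exp(-3*x)*sin(x).
Try y_p = A*cos(x) + B*sin(x). Substituting and equating the coefficients of cos(x) and sin(x) gives A = -14/39, B = 7/13, so y_p = -14*cos(x)/39 + 7*sin(x)/13.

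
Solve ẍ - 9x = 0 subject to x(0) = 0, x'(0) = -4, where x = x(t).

x = -2*exp(3*t)/3 + 2*exp(-3*t)/3

Characteristic equation r² - 9 = 0 factors as (r - 3)(r + 3) = 0, so r = 3, -3.
Hence x_h = C1*exp(3*t) + C2*exp(-3*t).
Apply the initial conditions: x(0) = C1 + C2 = 0 and x'(0) = -3*C2 + 3*C1 = -4. Solving gives C1 = -2/3, C2 = 2/3.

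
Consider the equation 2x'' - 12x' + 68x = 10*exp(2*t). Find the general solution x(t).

Divide through by 2: x'' - 6x' + 34x = 5*exp(2*t).
Characteristic equation r² - 6r + 34 = 0 has discriminant (-6)² - 4·(34) = -100 < 0, so r = 3 ± 5i.
Hence x_h = C1*cos(5*t)*exp(3*t) + C2*exp(3*t)*sin(5*t).
Try x_p = A*exp(2*t). Substituting into the equation and dividing by exp(2*t) gives A = 5/26, so x_p = 5*exp(2*t)/26.

x = 5*exp(2*t)/26 + C1*cos(5*t)*exp(3*t) + C2*exp(3*t)*sin(5*t)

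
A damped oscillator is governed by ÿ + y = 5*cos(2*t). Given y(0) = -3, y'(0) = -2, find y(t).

y = -2*sin(t) - 5*cos(2*t)/3 - 4*cos(t)/3

Characteristic equation r² + 1 = 0 has discriminant (0)² - 4·(1) = -4 < 0, so r = ± i.
Hence y_h = C1*cos(t) + C2*sin(t).
Try y_p = A*cos(2*t) + B*sin(2*t). Substituting and equating the coefficients of cos(2t) and sin(2t) gives A = -5/3, B = 0, so y_p = -5*cos(2*t)/3.
General solution: y = -5*cos(2*t)/3 + C1*cos(t) + C2*sin(t).
Apply the initial conditions: y(0) = -5/3 + C1 = -3 and y'(0) = C2 = -2. Solving gives C1 = -4/3, C2 = -2.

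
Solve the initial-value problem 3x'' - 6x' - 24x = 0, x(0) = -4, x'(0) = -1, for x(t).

x = -5*exp(-2*t)/2 - 3*exp(4*t)/2

Divide through by 3: x'' - 2x' - 8x = 0.
Characteristic equation r² - 2r - 8 = 0 factors as (r - 4)(r + 2) = 0, so r = 4, -2.
Hence x_h = C1*exp(4*t) + C2*exp(-2*t).
Apply the initial conditions: x(0) = C1 + C2 = -4 and x'(0) = -2*C2 + 4*C1 = -1. Solving gives C1 = -3/2, C2 = -5/2.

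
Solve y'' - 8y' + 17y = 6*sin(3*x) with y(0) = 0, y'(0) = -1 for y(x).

Characteristic equation r² - 8r + 17 = 0 has discriminant (-8)² - 4·(17) = -4 < 0, so r = 4 ± i.
Hence y_h = C1*cos(x)*exp(4*x) + C2*exp(4*x)*sin(x).
Try y_p = A*cos(3*x) + B*sin(3*x). Substituting and equating the coefficients of cos(3x) and sin(3x) gives A = 9/40, B = 3/40, so y_p = 3*sin(3*x)/40 + 9*cos(3*x)/40.
General solution: y = 3*sin(3*x)/40 + 9*cos(3*x)/40 + C1*cos(x)*exp(4*x) + C2*exp(4*x)*sin(x).
Apply the initial conditions: y(0) = 9/40 + C1 = 0 and y'(0) = 9/40 + C2 + 4*C1 = -1. Solving gives C1 = -9/40, C2 = -13/40.

y = 3*sin(3*x)/40 + 9*cos(3*x)/40 - 13*exp(4*x)*sin(x)/40 - 9*cos(x)*exp(4*x)/40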